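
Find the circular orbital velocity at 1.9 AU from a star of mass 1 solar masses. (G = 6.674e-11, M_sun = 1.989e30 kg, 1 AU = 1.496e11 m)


v = sqrt(GM/r) = sqrt(6.674e-11 * 1.989e+30 / 2.842e+11) = 21610.6533

21610.6533 m/s


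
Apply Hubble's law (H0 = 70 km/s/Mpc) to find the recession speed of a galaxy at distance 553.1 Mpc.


v = H0 * d = 70 * 553.1 = 38717.0

38717.0 km/s


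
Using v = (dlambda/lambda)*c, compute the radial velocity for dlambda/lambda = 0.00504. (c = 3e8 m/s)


v = (dlambda/lambda) * c = 0.00504 * 3e8 = 1.512e+06

1.512e+06 m/s


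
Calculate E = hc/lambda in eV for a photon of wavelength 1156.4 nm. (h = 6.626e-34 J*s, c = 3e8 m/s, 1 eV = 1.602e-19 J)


E = hc/lambda = 6.626e-34 * 3e8 / 1.156e-06 = 1.719e-19 J = 1.073 eV

1.073 eV


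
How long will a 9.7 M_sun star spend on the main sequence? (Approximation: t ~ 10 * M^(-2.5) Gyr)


t = 10 * M^(-2.5) = 10 * 9.7^(-2.5) = 0.0341

0.0341 Gyr


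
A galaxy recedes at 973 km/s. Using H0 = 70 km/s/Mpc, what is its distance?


d = v / H0 = 973 / 70 = 13.9

13.9 Mpc


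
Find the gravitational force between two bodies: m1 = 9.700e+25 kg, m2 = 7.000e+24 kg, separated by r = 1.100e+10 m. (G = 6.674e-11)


F = G*m1*m2/r^2 = 6.674e-11 * 9.700e+25 * 7.000e+24 / (1.100e+10)^2 = 6.674e-11 * 6.790e+50 / 1.210e+20 = 3.745e+20

3.745e+20 N


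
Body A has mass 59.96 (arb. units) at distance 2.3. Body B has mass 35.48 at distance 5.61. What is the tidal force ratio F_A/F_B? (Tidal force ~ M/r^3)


Ratio = (M1/r1^3) / (M2/r2^3) = (59.96/2.3^3) / (35.48/5.61^3) = 24.5235

24.5235


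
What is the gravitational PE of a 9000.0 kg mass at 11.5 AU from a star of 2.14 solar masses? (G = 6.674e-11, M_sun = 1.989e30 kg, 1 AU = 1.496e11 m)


M = 2.14 * 1.989e30 kg = 4.25646e+30 kg; r = 11.5 AU * 1.496e11 m/AU = 1.7204e+12 m. U = -GM*m/r = -(6.674e-11 * 4.25646e+30 * 9000.0) / 1.7204e+12 = -1.486e+12

-1.486e+12 J


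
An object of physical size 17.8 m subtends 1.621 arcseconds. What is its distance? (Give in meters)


D = size / theta_rad, theta_rad = 1.621 * pi/(180*3600) = 7.859e-06, D = 2.265e+06

2.265e+06 m


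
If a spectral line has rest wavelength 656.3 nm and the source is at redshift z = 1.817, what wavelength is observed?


lam_obs = lam_emit * (1 + z) = 656.3 * (1 + 1.817) = 1848.7971

1848.7971 nm


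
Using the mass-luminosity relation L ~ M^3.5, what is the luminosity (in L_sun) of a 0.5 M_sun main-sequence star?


L/L_sun = (M/M_sun)^3.5 = 0.5^3.5 = 0.0884

0.0884 L_sun


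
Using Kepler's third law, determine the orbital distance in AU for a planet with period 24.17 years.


a = P^(2/3) = 24.17^(2/3) = 8.3596

8.3596 AU


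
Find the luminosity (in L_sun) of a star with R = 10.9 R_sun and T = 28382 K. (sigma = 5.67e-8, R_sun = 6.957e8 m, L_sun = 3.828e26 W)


R = 10.9 * 6.957e8 m = 7.58313e+09 m. L = 4*pi*R^2*sigma*T^4 = 4*pi*(7.58313e+09)^2 * 5.67e-8 * 28382^4 = 2.658654532e+31 W. L/L_sun = 2.658654532e+31 / 3.828e26 = 69452.8352

69452.8352 L_sun


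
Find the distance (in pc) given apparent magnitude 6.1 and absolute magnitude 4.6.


d = 10^((m - M + 5)/5) = 10^((6.1 - 4.6 + 5)/5) = 19.9526

19.9526 pc


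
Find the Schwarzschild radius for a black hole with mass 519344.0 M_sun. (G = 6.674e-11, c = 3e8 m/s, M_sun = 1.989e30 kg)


M = 519344.0 * 1.989e30 kg = 1.032975216e+36 kg. rs = 2GM/c^2 = 2 * 6.674e-11 * 1.032975216e+36 / (3e8)^2 = 1.532e+09

1.532e+09 m


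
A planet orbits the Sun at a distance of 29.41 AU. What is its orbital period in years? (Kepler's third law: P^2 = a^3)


P = a^(3/2) = 29.41^1.5 = 159.4933

159.4933 years


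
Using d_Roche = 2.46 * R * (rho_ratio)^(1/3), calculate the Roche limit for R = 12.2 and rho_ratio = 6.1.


d_Roche = 2.46 * 12.2 * 6.1^(1/3) = 54.8367

54.8367


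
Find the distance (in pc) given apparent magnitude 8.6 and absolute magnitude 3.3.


d = 10^((m - M + 5)/5) = 10^((8.6 - 3.3 + 5)/5) = 114.8154

114.8154 pc


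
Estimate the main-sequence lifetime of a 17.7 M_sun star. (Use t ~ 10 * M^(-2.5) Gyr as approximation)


t = 10 * M^(-2.5) = 10 * 17.7^(-2.5) = 0.0076

0.0076 Gyr


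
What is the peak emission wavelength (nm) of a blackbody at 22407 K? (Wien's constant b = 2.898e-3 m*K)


lam_max = b / T = 2.898e-3 / 22407 = 1.293e-07 m = 129.3346 nm

129.3346 nm


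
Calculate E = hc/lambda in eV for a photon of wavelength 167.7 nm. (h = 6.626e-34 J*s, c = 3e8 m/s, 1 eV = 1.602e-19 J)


E = hc/lambda = 6.626e-34 * 3e8 / 1.677e-07 = 1.185e-18 J = 7.3991 eV

7.3991 eV


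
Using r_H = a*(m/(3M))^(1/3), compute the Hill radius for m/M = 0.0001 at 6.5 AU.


r_H = a * (m/3M)^(1/3) = 6.5 * (0.0001/3)^(1/3) = 0.2092

0.2092 AU


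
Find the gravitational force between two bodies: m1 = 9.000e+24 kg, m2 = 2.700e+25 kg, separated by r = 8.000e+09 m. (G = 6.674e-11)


F = G*m1*m2/r^2 = 6.674e-11 * 9.000e+24 * 2.700e+25 / (8.000e+09)^2 = 6.674e-11 * 2.430e+50 / 6.400e+19 = 2.534e+20

2.534e+20 N


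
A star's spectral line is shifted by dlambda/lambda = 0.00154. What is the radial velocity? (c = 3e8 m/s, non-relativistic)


v = (dlambda/lambda) * c = 0.00154 * 3e8 = 462000.0

462000.0 m/s


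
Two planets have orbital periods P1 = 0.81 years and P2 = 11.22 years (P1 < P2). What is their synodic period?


1/P_syn = |1/P1 - 1/P2| = |1/0.81 - 1/11.22| => P_syn = 0.873

0.873 years


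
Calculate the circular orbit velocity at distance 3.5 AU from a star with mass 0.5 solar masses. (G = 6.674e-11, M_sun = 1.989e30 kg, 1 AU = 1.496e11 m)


v = sqrt(GM/r) = sqrt(6.674e-11 * 9.945e+29 / 5.236e+11) = 11258.8926

11258.8926 m/s


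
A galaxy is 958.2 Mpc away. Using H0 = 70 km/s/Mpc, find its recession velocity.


v = H0 * d = 70 * 958.2 = 67074.0

67074.0 km/s


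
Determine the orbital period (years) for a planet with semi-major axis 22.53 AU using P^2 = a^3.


P = a^(3/2) = 22.53^1.5 = 106.9404

106.9404 years


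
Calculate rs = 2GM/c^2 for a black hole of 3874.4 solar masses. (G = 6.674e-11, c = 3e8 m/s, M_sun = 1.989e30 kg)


M = 3874.4 * 1.989e30 kg = 7.7061816e+33 kg. rs = 2GM/c^2 = 2 * 6.674e-11 * 7.7061816e+33 / (3e8)^2 = 1.143e+07

1.143e+07 m


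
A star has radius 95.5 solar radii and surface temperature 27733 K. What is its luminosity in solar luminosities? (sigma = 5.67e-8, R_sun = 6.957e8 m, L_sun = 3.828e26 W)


R = 95.5 * 6.957e8 m = 6.643935e+10 m. L = 4*pi*R^2*sigma*T^4 = 4*pi*(6.643935e+10)^2 * 5.67e-8 * 27733^4 = 1.860506019e+33 W. L/L_sun = 1.860506019e+33 / 3.828e26 = 4.860e+06

4.860e+06 L_sun


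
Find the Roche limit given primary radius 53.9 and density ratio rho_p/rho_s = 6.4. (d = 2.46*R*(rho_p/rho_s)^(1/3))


d_Roche = 2.46 * 53.9 * 6.4^(1/3) = 246.1787

246.1787


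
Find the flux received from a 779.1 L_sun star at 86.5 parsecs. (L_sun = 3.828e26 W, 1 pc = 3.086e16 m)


F = L / (4*pi*d^2) = 2.982e+29 / (4*pi*(2.669e+18)^2) = 3.331e-09

3.331e-09 W/m^2


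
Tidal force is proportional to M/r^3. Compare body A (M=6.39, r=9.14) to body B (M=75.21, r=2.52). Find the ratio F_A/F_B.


Ratio = (M1/r1^3) / (M2/r2^3) = (6.39/9.14^3) / (75.21/2.52^3) = 0.0018

0.0018


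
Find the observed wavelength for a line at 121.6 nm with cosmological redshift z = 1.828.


lam_obs = lam_emit * (1 + z) = 121.6 * (1 + 1.828) = 343.8848

343.8848 nm


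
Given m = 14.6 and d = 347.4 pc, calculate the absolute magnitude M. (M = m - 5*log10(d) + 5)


M = m - 5*log10(d) + 5 = 14.6 - 5*log10(347.4) + 5 = 6.8959

6.8959


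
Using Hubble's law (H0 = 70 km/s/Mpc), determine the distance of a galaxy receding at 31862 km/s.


d = v / H0 = 31862 / 70 = 455.1714

455.1714 Mpc


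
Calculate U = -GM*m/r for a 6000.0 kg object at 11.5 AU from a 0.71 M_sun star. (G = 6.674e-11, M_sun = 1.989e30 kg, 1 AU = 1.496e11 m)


M = 0.71 * 1.989e30 kg = 1.41219e+30 kg; r = 11.5 AU * 1.496e11 m/AU = 1.7204e+12 m. U = -GM*m/r = -(6.674e-11 * 1.41219e+30 * 6000.0) / 1.7204e+12 = -3.287e+11

-3.287e+11 J


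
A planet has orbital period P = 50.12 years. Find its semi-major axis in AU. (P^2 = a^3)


a = P^(2/3) = 50.12^(2/3) = 13.5938

13.5938 AU


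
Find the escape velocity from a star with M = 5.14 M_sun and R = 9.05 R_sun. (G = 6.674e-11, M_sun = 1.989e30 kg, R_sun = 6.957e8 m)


M = 5.14 * 1.989e30 kg = 1.022346e+31 kg; R = 9.05 * 6.957e8 m = 6.296085e+09 m. v_esc = sqrt(2GM/R) = sqrt(2 * 6.674e-11 * 1.022346e+31 / 6.296085e+09) = 465555.8185

465555.8185 m/s


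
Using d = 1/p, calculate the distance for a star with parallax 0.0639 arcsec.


d = 1/p = 1/0.0639 = 15.6495

15.6495 pc


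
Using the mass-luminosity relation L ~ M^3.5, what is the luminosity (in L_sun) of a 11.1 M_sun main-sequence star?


L/L_sun = (M/M_sun)^3.5 = 11.1^3.5 = 4556.49

4556.49 L_sun


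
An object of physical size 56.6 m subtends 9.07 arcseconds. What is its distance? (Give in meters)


D = size / theta_rad, theta_rad = 9.07 * pi/(180*3600) = 4.397e-05, D = 1.287e+06

1.287e+06 m


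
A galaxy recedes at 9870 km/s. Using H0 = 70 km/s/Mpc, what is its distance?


d = v / H0 = 9870 / 70 = 141.0

141.0 Mpc


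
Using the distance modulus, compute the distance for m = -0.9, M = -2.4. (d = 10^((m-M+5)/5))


d = 10^((m - M + 5)/5) = 10^((-0.9 - -2.4 + 5)/5) = 19.9526

19.9526 pc


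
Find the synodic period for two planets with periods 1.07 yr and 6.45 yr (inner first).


1/P_syn = |1/P1 - 1/P2| = |1/1.07 - 1/6.45| => P_syn = 1.2828

1.2828 years


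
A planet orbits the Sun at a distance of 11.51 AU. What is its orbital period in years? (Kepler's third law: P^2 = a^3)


P = a^(3/2) = 11.51^1.5 = 39.0493

39.0493 years


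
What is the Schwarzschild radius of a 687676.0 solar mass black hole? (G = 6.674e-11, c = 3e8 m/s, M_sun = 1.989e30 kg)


M = 687676.0 * 1.989e30 kg = 1.367787564e+36 kg. rs = 2GM/c^2 = 2 * 6.674e-11 * 1.367787564e+36 / (3e8)^2 = 2.029e+09

2.029e+09 m


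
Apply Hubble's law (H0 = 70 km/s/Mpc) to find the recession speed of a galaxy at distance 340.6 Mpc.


v = H0 * d = 70 * 340.6 = 23842.0

23842.0 km/s


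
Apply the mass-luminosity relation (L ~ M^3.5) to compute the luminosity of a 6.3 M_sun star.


L/L_sun = (M/M_sun)^3.5 = 6.3^3.5 = 627.613

627.613 L_sun


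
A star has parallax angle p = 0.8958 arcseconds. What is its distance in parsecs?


d = 1/p = 1/0.8958 = 1.1163

1.1163 pc


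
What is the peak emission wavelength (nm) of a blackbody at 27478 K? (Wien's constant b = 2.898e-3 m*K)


lam_max = b / T = 2.898e-3 / 27478 = 1.055e-07 m = 105.4662 nm

105.4662 nm


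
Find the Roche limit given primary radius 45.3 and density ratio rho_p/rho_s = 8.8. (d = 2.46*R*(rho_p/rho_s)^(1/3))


d_Roche = 2.46 * 45.3 * 8.8^(1/3) = 230.0705

230.0705


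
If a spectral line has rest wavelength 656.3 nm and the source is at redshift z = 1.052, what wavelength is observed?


lam_obs = lam_emit * (1 + z) = 656.3 * (1 + 1.052) = 1346.7276

1346.7276 nm


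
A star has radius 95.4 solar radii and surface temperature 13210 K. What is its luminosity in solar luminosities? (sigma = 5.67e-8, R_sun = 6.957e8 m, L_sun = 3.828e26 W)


R = 95.4 * 6.957e8 m = 6.636978e+10 m. L = 4*pi*R^2*sigma*T^4 = 4*pi*(6.636978e+10)^2 * 5.67e-8 * 13210^4 = 9.557514146e+31 W. L/L_sun = 9.557514146e+31 / 3.828e26 = 249673.8283

249673.8283 L_sun


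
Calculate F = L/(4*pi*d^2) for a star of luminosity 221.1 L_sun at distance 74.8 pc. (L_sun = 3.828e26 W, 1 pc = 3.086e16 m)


F = L / (4*pi*d^2) = 8.464e+28 / (4*pi*(2.308e+18)^2) = 1.264e-09

1.264e-09 W/m^2


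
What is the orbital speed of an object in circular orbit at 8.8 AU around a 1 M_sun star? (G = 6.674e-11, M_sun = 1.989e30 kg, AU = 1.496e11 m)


v = sqrt(GM/r) = sqrt(6.674e-11 * 1.989e+30 / 1.316e+12) = 10041.6102

10041.6102 m/s


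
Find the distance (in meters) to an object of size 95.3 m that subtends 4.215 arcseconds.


D = size / theta_rad, theta_rad = 4.215 * pi/(180*3600) = 2.043e-05, D = 4.664e+06

4.664e+06 m


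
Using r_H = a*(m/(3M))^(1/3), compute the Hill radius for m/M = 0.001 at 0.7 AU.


r_H = a * (m/3M)^(1/3) = 0.7 * (0.001/3)^(1/3) = 0.0485

0.0485 AU


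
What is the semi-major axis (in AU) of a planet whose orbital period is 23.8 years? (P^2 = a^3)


a = P^(2/3) = 23.8^(2/3) = 8.274

8.274 AU


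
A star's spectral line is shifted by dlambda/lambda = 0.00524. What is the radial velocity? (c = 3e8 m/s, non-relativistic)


v = (dlambda/lambda) * c = 0.00524 * 3e8 = 1.572e+06

1.572e+06 m/s


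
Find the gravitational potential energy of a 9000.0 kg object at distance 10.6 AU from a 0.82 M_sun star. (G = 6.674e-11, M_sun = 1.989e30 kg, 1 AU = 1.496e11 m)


M = 0.82 * 1.989e30 kg = 1.63098e+30 kg; r = 10.6 AU * 1.496e11 m/AU = 1.58576e+12 m. U = -GM*m/r = -(6.674e-11 * 1.63098e+30 * 9000.0) / 1.58576e+12 = -6.178e+11

-6.178e+11 J


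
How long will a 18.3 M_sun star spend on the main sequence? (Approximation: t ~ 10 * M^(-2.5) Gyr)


t = 10 * M^(-2.5) = 10 * 18.3^(-2.5) = 0.007

0.007 Gyr


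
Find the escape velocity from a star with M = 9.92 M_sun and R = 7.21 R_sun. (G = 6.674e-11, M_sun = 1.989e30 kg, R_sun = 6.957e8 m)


M = 9.92 * 1.989e30 kg = 1.973088e+31 kg; R = 7.21 * 6.957e8 m = 5.015997e+09 m. v_esc = sqrt(2GM/R) = sqrt(2 * 6.674e-11 * 1.973088e+31 / 5.015997e+09) = 724607.2793

724607.2793 m/s


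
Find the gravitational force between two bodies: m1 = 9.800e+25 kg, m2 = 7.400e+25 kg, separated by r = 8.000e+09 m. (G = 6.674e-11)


F = G*m1*m2/r^2 = 6.674e-11 * 9.800e+25 * 7.400e+25 / (8.000e+09)^2 = 6.674e-11 * 7.252e+51 / 6.400e+19 = 7.562e+21

7.562e+21 N


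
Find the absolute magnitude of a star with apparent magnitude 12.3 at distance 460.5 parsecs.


M = m - 5*log10(d) + 5 = 12.3 - 5*log10(460.5) + 5 = 3.9839

3.9839


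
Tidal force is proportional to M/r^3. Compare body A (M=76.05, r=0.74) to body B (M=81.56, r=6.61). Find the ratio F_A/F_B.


Ratio = (M1/r1^3) / (M2/r2^3) = (76.05/0.74^3) / (81.56/6.61^3) = 664.5554

664.5554


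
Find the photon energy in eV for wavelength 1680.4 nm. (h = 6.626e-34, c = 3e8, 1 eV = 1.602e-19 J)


E = hc/lambda = 6.626e-34 * 3e8 / 1.680e-06 = 1.183e-19 J = 0.7384 eV

0.7384 eV


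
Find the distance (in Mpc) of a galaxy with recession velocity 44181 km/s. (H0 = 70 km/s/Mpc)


d = v / H0 = 44181 / 70 = 631.1571

631.1571 Mpc


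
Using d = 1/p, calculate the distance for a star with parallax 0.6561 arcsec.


d = 1/p = 1/0.6561 = 1.5242

1.5242 pc


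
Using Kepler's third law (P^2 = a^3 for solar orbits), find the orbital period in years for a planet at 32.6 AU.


P = a^(3/2) = 32.6^1.5 = 186.1343

186.1343 years


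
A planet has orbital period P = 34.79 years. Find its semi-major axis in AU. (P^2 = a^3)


a = P^(2/3) = 34.79^(2/3) = 10.657

10.657 AU


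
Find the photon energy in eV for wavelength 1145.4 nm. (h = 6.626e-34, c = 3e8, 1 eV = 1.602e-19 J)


E = hc/lambda = 6.626e-34 * 3e8 / 1.145e-06 = 1.735e-19 J = 1.0833 eV

1.0833 eV


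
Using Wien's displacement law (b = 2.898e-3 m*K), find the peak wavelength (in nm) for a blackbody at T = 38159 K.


lam_max = b / T = 2.898e-3 / 38159 = 7.595e-08 m = 75.9454 nm

75.9454 nm


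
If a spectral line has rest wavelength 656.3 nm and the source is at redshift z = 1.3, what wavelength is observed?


lam_obs = lam_emit * (1 + z) = 656.3 * (1 + 1.3) = 1509.49

1509.49 nm


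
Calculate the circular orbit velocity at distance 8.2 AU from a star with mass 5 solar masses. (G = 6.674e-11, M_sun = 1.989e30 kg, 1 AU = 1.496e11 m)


v = sqrt(GM/r) = sqrt(6.674e-11 * 9.945e+30 / 1.227e+12) = 23260.6996

23260.6996 m/s


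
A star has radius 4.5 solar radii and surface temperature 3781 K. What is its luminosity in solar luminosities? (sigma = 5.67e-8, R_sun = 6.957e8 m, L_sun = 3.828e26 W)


R = 4.5 * 6.957e8 m = 3.13065e+09 m. L = 4*pi*R^2*sigma*T^4 = 4*pi*(3.13065e+09)^2 * 5.67e-8 * 3781^4 = 1.427212585e+27 W. L/L_sun = 1.427212585e+27 / 3.828e26 = 3.7284

3.7284 L_sun


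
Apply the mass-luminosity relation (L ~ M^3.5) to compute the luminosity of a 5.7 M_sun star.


L/L_sun = (M/M_sun)^3.5 = 5.7^3.5 = 442.1422

442.1422 L_sun


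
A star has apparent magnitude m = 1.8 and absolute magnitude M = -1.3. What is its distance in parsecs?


d = 10^((m - M + 5)/5) = 10^((1.8 - -1.3 + 5)/5) = 41.6869

41.6869 pc


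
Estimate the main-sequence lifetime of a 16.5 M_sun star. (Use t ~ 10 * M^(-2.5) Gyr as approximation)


t = 10 * M^(-2.5) = 10 * 16.5^(-2.5) = 0.009

0.009 Gyr


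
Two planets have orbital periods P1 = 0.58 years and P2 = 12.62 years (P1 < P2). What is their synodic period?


1/P_syn = |1/P1 - 1/P2| = |1/0.58 - 1/12.62| => P_syn = 0.6079

0.6079 years


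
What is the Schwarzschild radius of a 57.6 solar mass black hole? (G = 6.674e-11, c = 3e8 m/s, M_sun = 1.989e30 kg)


M = 57.6 * 1.989e30 kg = 1.145664e+32 kg. rs = 2GM/c^2 = 2 * 6.674e-11 * 1.145664e+32 / (3e8)^2 = 169914.7008

169914.7008 m


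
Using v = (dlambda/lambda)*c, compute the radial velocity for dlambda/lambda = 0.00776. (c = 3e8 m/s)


v = (dlambda/lambda) * c = 0.00776 * 3e8 = 2.328e+06

2.328e+06 m/s


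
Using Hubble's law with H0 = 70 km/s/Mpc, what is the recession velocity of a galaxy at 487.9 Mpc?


v = H0 * d = 70 * 487.9 = 34153.0

34153.0 km/s


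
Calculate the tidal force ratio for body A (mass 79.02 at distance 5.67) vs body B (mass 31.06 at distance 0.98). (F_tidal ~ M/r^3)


Ratio = (M1/r1^3) / (M2/r2^3) = (79.02/5.67^3) / (31.06/0.98^3) = 0.0131

0.0131


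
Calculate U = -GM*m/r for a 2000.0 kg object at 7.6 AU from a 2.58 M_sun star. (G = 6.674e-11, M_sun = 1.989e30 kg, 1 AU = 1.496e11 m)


M = 2.58 * 1.989e30 kg = 5.13162e+30 kg; r = 7.6 AU * 1.496e11 m/AU = 1.13696e+12 m. U = -GM*m/r = -(6.674e-11 * 5.13162e+30 * 2000.0) / 1.13696e+12 = -6.025e+11

-6.025e+11 J


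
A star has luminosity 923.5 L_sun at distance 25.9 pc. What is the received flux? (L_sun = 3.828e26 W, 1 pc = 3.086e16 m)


F = L / (4*pi*d^2) = 3.535e+29 / (4*pi*(7.993e+17)^2) = 4.404e-08

4.404e-08 W/m^2


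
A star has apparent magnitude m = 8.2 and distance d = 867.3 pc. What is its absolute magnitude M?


M = m - 5*log10(d) + 5 = 8.2 - 5*log10(867.3) + 5 = -1.4908

-1.4908


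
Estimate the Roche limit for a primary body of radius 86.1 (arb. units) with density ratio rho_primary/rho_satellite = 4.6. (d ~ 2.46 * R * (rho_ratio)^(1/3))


d_Roche = 2.46 * 86.1 * 4.6^(1/3) = 352.2553

352.2553


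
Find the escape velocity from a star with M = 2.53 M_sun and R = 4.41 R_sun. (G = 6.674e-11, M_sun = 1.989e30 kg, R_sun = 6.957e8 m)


M = 2.53 * 1.989e30 kg = 5.03217e+30 kg; R = 4.41 * 6.957e8 m = 3.068037e+09 m. v_esc = sqrt(2GM/R) = sqrt(2 * 6.674e-11 * 5.03217e+30 / 3.068037e+09) = 467902.596

467902.596 m/s


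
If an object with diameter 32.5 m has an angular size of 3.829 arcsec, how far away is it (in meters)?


D = size / theta_rad, theta_rad = 3.829 * pi/(180*3600) = 1.856e-05, D = 1.751e+06

1.751e+06 m


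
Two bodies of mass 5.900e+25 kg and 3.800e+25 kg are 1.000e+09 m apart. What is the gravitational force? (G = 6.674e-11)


F = G*m1*m2/r^2 = 6.674e-11 * 5.900e+25 * 3.800e+25 / (1.000e+09)^2 = 6.674e-11 * 2.242e+51 / 1.000e+18 = 1.496e+23

1.496e+23 N


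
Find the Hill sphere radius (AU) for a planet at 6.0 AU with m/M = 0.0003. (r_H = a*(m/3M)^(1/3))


r_H = a * (m/3M)^(1/3) = 6.0 * (0.0003/3)^(1/3) = 0.2785

0.2785 AU


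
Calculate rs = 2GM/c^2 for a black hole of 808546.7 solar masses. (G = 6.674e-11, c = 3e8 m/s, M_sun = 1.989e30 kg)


M = 808546.7 * 1.989e30 kg = 1.608199386e+36 kg. rs = 2GM/c^2 = 2 * 6.674e-11 * 1.608199386e+36 / (3e8)^2 = 2.385e+09

2.385e+09 m


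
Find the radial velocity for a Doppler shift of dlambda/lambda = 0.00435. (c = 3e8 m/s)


v = (dlambda/lambda) * c = 0.00435 * 3e8 = 1.305e+06

1.305e+06 m/s


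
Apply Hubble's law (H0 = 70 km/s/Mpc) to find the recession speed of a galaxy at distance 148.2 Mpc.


v = H0 * d = 70 * 148.2 = 10374.0

10374.0 km/s


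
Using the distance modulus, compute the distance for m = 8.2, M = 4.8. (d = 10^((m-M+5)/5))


d = 10^((m - M + 5)/5) = 10^((8.2 - 4.8 + 5)/5) = 47.863

47.863 pc


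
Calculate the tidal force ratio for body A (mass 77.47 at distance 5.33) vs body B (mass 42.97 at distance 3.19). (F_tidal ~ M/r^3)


Ratio = (M1/r1^3) / (M2/r2^3) = (77.47/5.33^3) / (42.97/3.19^3) = 0.3865

0.3865


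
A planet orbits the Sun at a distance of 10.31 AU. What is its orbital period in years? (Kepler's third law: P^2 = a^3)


P = a^(3/2) = 10.31^1.5 = 33.1046

33.1046 years


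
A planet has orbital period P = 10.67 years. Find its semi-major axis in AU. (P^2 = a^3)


a = P^(2/3) = 10.67^(2/3) = 4.8467

4.8467 AU


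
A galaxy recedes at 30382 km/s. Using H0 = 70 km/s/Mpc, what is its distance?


d = v / H0 = 30382 / 70 = 434.0286

434.0286 Mpc


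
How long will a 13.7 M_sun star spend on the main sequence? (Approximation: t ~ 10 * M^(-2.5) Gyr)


t = 10 * M^(-2.5) = 10 * 13.7^(-2.5) = 0.0144

0.0144 Gyr


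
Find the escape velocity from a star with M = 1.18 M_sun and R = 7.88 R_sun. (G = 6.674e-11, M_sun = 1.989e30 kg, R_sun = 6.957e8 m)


M = 1.18 * 1.989e30 kg = 2.34702e+30 kg; R = 7.88 * 6.957e8 m = 5.482116e+09 m. v_esc = sqrt(2GM/R) = sqrt(2 * 6.674e-11 * 2.34702e+30 / 5.482116e+09) = 239052.0012

239052.0012 m/s


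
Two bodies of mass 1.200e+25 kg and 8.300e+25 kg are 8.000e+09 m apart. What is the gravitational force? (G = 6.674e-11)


F = G*m1*m2/r^2 = 6.674e-11 * 1.200e+25 * 8.300e+25 / (8.000e+09)^2 = 6.674e-11 * 9.960e+50 / 6.400e+19 = 1.039e+21

1.039e+21 N


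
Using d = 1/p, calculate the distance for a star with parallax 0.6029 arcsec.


d = 1/p = 1/0.6029 = 1.6586

1.6586 pc


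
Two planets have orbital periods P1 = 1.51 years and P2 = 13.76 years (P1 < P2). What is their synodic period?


1/P_syn = |1/P1 - 1/P2| = |1/1.51 - 1/13.76| => P_syn = 1.6961

1.6961 years


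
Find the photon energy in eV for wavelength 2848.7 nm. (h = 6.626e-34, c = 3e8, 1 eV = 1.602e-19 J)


E = hc/lambda = 6.626e-34 * 3e8 / 2.849e-06 = 6.978e-20 J = 0.4356 eV

0.4356 eV


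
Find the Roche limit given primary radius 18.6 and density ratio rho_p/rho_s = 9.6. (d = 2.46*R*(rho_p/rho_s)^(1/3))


d_Roche = 2.46 * 18.6 * 9.6^(1/3) = 97.246

97.246


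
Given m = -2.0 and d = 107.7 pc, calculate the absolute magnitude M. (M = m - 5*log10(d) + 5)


M = m - 5*log10(d) + 5 = -2.0 - 5*log10(107.7) + 5 = -7.1611

-7.1611


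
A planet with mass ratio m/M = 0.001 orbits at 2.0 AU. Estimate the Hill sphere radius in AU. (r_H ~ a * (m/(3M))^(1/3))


r_H = a * (m/3M)^(1/3) = 2.0 * (0.001/3)^(1/3) = 0.1387

0.1387 AU


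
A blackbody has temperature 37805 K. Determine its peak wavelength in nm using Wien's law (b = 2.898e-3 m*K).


lam_max = b / T = 2.898e-3 / 37805 = 7.666e-08 m = 76.6565 nm

76.6565 nm


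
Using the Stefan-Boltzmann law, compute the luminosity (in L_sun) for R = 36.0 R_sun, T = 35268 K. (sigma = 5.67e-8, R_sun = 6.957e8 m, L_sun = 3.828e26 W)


R = 36.0 * 6.957e8 m = 2.50452e+10 m. L = 4*pi*R^2*sigma*T^4 = 4*pi*(2.50452e+10)^2 * 5.67e-8 * 35268^4 = 6.914571307e+32 W. L/L_sun = 6.914571307e+32 / 3.828e26 = 1.806e+06

1.806e+06 L_sun


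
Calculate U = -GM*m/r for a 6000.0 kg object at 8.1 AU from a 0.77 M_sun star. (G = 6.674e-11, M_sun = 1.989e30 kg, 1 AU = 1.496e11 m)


M = 0.77 * 1.989e30 kg = 1.53153e+30 kg; r = 8.1 AU * 1.496e11 m/AU = 1.21176e+12 m. U = -GM*m/r = -(6.674e-11 * 1.53153e+30 * 6000.0) / 1.21176e+12 = -5.061e+11

-5.061e+11 J


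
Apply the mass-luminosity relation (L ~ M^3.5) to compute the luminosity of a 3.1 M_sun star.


L/L_sun = (M/M_sun)^3.5 = 3.1^3.5 = 52.4525

52.4525 L_sun


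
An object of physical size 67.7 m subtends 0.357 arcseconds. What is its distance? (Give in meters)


D = size / theta_rad, theta_rad = 0.357 * pi/(180*3600) = 1.731e-06, D = 3.912e+07

3.912e+07 m


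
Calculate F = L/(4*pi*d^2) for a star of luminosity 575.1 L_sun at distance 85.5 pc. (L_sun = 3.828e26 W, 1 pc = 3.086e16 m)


F = L / (4*pi*d^2) = 2.201e+29 / (4*pi*(2.639e+18)^2) = 2.516e-09

2.516e-09 W/m^2


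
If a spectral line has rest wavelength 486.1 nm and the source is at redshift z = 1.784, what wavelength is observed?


lam_obs = lam_emit * (1 + z) = 486.1 * (1 + 1.784) = 1353.3024

1353.3024 nm


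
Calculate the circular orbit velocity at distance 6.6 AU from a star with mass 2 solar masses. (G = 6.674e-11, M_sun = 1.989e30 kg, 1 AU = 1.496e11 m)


v = sqrt(GM/r) = sqrt(6.674e-11 * 3.978e+30 / 9.874e+11) = 16397.8808

16397.8808 m/s


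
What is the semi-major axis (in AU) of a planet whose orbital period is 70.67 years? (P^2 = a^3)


a = P^(2/3) = 70.67^(2/3) = 17.0932

17.0932 AU


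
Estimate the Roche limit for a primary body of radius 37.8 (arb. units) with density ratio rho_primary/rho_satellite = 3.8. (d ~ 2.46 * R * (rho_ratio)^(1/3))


d_Roche = 2.46 * 37.8 * 3.8^(1/3) = 145.1069

145.1069


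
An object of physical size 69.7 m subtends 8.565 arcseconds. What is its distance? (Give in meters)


D = size / theta_rad, theta_rad = 8.565 * pi/(180*3600) = 4.152e-05, D = 1.679e+06

1.679e+06 m


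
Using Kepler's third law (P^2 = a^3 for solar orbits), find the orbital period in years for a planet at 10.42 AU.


P = a^(3/2) = 10.42^1.5 = 33.6358

33.6358 years


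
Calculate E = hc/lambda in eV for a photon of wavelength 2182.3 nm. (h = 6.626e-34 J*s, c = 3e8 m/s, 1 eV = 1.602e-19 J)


E = hc/lambda = 6.626e-34 * 3e8 / 2.182e-06 = 9.109e-20 J = 0.5686 eV

0.5686 eV


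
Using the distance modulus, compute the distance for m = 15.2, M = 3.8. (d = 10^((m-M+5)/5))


d = 10^((m - M + 5)/5) = 10^((15.2 - 3.8 + 5)/5) = 1905.4607

1905.4607 pc


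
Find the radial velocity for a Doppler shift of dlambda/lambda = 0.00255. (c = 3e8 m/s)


v = (dlambda/lambda) * c = 0.00255 * 3e8 = 765000.0

765000.0 m/s


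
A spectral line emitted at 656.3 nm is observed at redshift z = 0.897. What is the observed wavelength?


lam_obs = lam_emit * (1 + z) = 656.3 * (1 + 0.897) = 1245.0011

1245.0011 nm


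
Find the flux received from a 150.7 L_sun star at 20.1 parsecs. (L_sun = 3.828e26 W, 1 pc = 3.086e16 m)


F = L / (4*pi*d^2) = 5.769e+28 / (4*pi*(6.203e+17)^2) = 1.193e-08

1.193e-08 W/m^2


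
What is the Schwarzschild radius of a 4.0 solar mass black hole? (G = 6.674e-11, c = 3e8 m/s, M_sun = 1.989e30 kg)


M = 4.0 * 1.989e30 kg = 7.956e+30 kg. rs = 2GM/c^2 = 2 * 6.674e-11 * 7.956e+30 / (3e8)^2 = 11799.632

11799.632 m


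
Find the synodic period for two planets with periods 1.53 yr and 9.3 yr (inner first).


1/P_syn = |1/P1 - 1/P2| = |1/1.53 - 1/9.3| => P_syn = 1.8313

1.8313 years


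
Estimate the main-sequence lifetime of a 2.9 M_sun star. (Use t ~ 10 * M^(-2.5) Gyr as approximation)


t = 10 * M^(-2.5) = 10 * 2.9^(-2.5) = 0.6982

0.6982 Gyr


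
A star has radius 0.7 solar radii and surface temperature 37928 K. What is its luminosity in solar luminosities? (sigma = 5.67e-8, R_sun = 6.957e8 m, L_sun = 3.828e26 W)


R = 0.7 * 6.957e8 m = 4.8699e+08 m. L = 4*pi*R^2*sigma*T^4 = 4*pi*(4.8699e+08)^2 * 5.67e-8 * 37928^4 = 3.496815986e+29 W. L/L_sun = 3.496815986e+29 / 3.828e26 = 913.4838

913.4838 L_sun


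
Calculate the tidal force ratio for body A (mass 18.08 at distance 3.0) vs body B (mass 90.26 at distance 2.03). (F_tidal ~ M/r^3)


Ratio = (M1/r1^3) / (M2/r2^3) = (18.08/3.0^3) / (90.26/2.03^3) = 0.0621

0.0621


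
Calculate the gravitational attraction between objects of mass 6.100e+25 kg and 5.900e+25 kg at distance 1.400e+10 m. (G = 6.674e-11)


F = G*m1*m2/r^2 = 6.674e-11 * 6.100e+25 * 5.900e+25 / (1.400e+10)^2 = 6.674e-11 * 3.599e+51 / 1.960e+20 = 1.225e+21

1.225e+21 N


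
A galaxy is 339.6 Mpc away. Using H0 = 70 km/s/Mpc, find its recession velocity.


v = H0 * d = 70 * 339.6 = 23772.0

23772.0 km/s


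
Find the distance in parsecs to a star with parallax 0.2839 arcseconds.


d = 1/p = 1/0.2839 = 3.5224

3.5224 pc


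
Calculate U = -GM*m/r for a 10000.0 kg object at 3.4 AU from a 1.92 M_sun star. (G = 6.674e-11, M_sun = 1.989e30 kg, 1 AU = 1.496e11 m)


M = 1.92 * 1.989e30 kg = 3.81888e+30 kg; r = 3.4 AU * 1.496e11 m/AU = 5.0864e+11 m. U = -GM*m/r = -(6.674e-11 * 3.81888e+30 * 10000.0) / 5.0864e+11 = -5.011e+12

-5.011e+12 J


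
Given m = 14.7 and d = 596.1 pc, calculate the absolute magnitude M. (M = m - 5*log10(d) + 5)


M = m - 5*log10(d) + 5 = 14.7 - 5*log10(596.1) + 5 = 5.8234

5.8234


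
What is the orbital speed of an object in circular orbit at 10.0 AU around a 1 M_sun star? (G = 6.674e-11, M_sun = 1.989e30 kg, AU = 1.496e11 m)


v = sqrt(GM/r) = sqrt(6.674e-11 * 1.989e+30 / 1.496e+12) = 9419.8654

9419.8654 m/s


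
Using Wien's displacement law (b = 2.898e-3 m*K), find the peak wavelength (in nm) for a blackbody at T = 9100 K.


lam_max = b / T = 2.898e-3 / 9100 = 3.185e-07 m = 318.4615 nm

318.4615 nm


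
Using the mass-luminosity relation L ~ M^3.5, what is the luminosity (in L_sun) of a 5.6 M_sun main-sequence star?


L/L_sun = (M/M_sun)^3.5 = 5.6^3.5 = 415.5833

415.5833 L_sun


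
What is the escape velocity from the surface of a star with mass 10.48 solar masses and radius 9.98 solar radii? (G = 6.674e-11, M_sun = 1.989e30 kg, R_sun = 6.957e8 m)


M = 10.48 * 1.989e30 kg = 2.084472e+31 kg; R = 9.98 * 6.957e8 m = 6.943086e+09 m. v_esc = sqrt(2GM/R) = sqrt(2 * 6.674e-11 * 2.084472e+31 / 6.943086e+09) = 633038.115

633038.115 m/s


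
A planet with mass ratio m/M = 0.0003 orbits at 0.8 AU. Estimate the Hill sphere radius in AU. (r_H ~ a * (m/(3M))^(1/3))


r_H = a * (m/3M)^(1/3) = 0.8 * (0.0003/3)^(1/3) = 0.0371

0.0371 AU


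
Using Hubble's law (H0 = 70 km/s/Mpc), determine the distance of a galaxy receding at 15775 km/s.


d = v / H0 = 15775 / 70 = 225.3571

225.3571 Mpc


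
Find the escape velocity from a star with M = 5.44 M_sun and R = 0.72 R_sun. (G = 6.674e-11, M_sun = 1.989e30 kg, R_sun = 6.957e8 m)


M = 5.44 * 1.989e30 kg = 1.082016e+31 kg; R = 0.72 * 6.957e8 m = 5.00904e+08 m. v_esc = sqrt(2GM/R) = sqrt(2 * 6.674e-11 * 1.082016e+31 / 5.00904e+08) = 1.698e+06

1.698e+06 m/s


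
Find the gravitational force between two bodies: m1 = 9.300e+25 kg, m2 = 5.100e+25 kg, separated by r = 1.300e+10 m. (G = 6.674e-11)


F = G*m1*m2/r^2 = 6.674e-11 * 9.300e+25 * 5.100e+25 / (1.300e+10)^2 = 6.674e-11 * 4.743e+51 / 1.690e+20 = 1.873e+21

1.873e+21 N


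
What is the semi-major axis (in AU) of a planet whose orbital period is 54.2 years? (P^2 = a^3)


a = P^(2/3) = 54.2^(2/3) = 14.3219

14.3219 AU


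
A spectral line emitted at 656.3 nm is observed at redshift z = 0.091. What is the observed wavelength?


lam_obs = lam_emit * (1 + z) = 656.3 * (1 + 0.091) = 716.0233

716.0233 nm


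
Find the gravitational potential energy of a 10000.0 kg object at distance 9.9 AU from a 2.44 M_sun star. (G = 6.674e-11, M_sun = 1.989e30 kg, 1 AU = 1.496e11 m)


M = 2.44 * 1.989e30 kg = 4.85316e+30 kg; r = 9.9 AU * 1.496e11 m/AU = 1.48104e+12 m. U = -GM*m/r = -(6.674e-11 * 4.85316e+30 * 10000.0) / 1.48104e+12 = -2.187e+12

-2.187e+12 J


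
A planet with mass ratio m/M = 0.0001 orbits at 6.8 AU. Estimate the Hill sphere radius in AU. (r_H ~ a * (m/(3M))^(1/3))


r_H = a * (m/3M)^(1/3) = 6.8 * (0.0001/3)^(1/3) = 0.2188

0.2188 AU


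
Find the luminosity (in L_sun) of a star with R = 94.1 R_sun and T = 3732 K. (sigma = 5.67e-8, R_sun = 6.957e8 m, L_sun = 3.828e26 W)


R = 94.1 * 6.957e8 m = 6.546537e+10 m. L = 4*pi*R^2*sigma*T^4 = 4*pi*(6.546537e+10)^2 * 5.67e-8 * 3732^4 = 5.923558977e+29 W. L/L_sun = 5.923558977e+29 / 3.828e26 = 1547.4292

1547.4292 L_sun


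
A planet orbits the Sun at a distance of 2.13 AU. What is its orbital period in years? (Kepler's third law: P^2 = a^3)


P = a^(3/2) = 2.13^1.5 = 3.1086

3.1086 years


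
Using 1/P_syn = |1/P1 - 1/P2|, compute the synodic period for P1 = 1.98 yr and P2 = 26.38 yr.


1/P_syn = |1/P1 - 1/P2| = |1/1.98 - 1/26.38| => P_syn = 2.1407

2.1407 years


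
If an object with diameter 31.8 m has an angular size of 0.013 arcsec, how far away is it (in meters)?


D = size / theta_rad, theta_rad = 0.013 * pi/(180*3600) = 6.303e-08, D = 5.046e+08

5.046e+08 m


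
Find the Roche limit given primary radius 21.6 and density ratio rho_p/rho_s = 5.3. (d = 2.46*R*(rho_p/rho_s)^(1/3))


d_Roche = 2.46 * 21.6 * 5.3^(1/3) = 92.6433

92.6433


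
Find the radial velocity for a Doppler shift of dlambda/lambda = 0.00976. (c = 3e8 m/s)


v = (dlambda/lambda) * c = 0.00976 * 3e8 = 2.928e+06

2.928e+06 m/s


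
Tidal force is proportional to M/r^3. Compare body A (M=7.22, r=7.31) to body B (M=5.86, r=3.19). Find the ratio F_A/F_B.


Ratio = (M1/r1^3) / (M2/r2^3) = (7.22/7.31^3) / (5.86/3.19^3) = 0.1024

0.1024


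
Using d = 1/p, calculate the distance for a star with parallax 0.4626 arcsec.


d = 1/p = 1/0.4626 = 2.1617

2.1617 pc


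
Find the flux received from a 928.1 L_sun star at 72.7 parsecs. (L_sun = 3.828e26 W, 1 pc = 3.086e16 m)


F = L / (4*pi*d^2) = 3.553e+29 / (4*pi*(2.244e+18)^2) = 5.617e-09

5.617e-09 W/m^2


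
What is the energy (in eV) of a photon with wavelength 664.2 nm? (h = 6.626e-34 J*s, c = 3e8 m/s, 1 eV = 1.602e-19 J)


E = hc/lambda = 6.626e-34 * 3e8 / 6.642e-07 = 2.993e-19 J = 1.8681 eV

1.8681 eV


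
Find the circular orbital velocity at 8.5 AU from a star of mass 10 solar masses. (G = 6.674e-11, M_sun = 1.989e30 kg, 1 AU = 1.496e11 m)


v = sqrt(GM/r) = sqrt(6.674e-11 * 1.989e+31 / 1.272e+12) = 32309.8717

32309.8717 m/s


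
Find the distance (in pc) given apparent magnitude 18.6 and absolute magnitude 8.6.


d = 10^((m - M + 5)/5) = 10^((18.6 - 8.6 + 5)/5) = 1000.0

1000.0 pc


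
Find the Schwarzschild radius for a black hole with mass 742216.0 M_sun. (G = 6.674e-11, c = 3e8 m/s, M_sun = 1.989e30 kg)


M = 742216.0 * 1.989e30 kg = 1.476267624e+36 kg. rs = 2GM/c^2 = 2 * 6.674e-11 * 1.476267624e+36 / (3e8)^2 = 2.189e+09

2.189e+09 m


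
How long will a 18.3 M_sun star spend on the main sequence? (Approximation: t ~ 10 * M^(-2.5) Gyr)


t = 10 * M^(-2.5) = 10 * 18.3^(-2.5) = 0.007

0.007 Gyr


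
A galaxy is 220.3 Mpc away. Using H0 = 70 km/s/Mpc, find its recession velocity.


v = H0 * d = 70 * 220.3 = 15421.0

15421.0 km/s


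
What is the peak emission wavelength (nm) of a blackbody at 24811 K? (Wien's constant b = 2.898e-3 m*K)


lam_max = b / T = 2.898e-3 / 24811 = 1.168e-07 m = 116.803 nm

116.803 nm


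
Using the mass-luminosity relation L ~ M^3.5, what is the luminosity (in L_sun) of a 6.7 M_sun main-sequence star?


L/L_sun = (M/M_sun)^3.5 = 6.7^3.5 = 778.5057

778.5057 L_sun


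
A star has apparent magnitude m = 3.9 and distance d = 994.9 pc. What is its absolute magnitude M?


M = m - 5*log10(d) + 5 = 3.9 - 5*log10(994.9) + 5 = -6.0889

-6.0889


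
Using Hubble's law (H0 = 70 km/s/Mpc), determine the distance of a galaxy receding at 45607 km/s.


d = v / H0 = 45607 / 70 = 651.5286

651.5286 Mpc


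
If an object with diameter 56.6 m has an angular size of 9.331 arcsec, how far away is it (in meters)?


D = size / theta_rad, theta_rad = 9.331 * pi/(180*3600) = 4.524e-05, D = 1.251e+06

1.251e+06 m


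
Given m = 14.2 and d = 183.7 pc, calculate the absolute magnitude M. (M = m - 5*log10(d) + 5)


M = m - 5*log10(d) + 5 = 14.2 - 5*log10(183.7) + 5 = 7.8795

7.8795


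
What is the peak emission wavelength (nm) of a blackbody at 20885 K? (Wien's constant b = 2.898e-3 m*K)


lam_max = b / T = 2.898e-3 / 20885 = 1.388e-07 m = 138.7599 nm

138.7599 nm


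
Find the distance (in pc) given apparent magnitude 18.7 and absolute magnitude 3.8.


d = 10^((m - M + 5)/5) = 10^((18.7 - 3.8 + 5)/5) = 9549.9259

9549.9259 pc


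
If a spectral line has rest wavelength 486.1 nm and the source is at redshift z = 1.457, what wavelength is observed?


lam_obs = lam_emit * (1 + z) = 486.1 * (1 + 1.457) = 1194.3477

1194.3477 nm


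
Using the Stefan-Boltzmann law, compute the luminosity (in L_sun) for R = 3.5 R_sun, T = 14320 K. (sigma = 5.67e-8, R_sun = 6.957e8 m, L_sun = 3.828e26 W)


R = 3.5 * 6.957e8 m = 2.43495e+09 m. L = 4*pi*R^2*sigma*T^4 = 4*pi*(2.43495e+09)^2 * 5.67e-8 * 14320^4 = 1.776417694e+29 W. L/L_sun = 1.776417694e+29 / 3.828e26 = 464.059

464.059 L_sun


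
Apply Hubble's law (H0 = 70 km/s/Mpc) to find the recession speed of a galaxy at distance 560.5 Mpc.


v = H0 * d = 70 * 560.5 = 39235.0

39235.0 km/s


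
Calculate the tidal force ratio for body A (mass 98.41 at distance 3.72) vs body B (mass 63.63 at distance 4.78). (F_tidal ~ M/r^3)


Ratio = (M1/r1^3) / (M2/r2^3) = (98.41/3.72^3) / (63.63/4.78^3) = 3.2812

3.2812


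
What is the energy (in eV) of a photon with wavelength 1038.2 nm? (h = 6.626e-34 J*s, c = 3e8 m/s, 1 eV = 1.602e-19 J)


E = hc/lambda = 6.626e-34 * 3e8 / 1.038e-06 = 1.915e-19 J = 1.1952 eV

1.1952 eV


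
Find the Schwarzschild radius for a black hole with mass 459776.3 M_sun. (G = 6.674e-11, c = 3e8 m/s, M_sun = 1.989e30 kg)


M = 459776.3 * 1.989e30 kg = 9.144950607e+35 kg. rs = 2GM/c^2 = 2 * 6.674e-11 * 9.144950607e+35 / (3e8)^2 = 1.356e+09

1.356e+09 m


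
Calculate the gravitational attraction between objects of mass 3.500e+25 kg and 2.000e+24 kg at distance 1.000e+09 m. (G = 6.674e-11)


F = G*m1*m2/r^2 = 6.674e-11 * 3.500e+25 * 2.000e+24 / (1.000e+09)^2 = 6.674e-11 * 7.000e+49 / 1.000e+18 = 4.672e+21

4.672e+21 N


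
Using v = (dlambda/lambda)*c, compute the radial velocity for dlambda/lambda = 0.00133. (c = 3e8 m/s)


v = (dlambda/lambda) * c = 0.00133 * 3e8 = 399000.0

399000.0 m/s


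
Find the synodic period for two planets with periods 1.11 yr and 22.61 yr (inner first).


1/P_syn = |1/P1 - 1/P2| = |1/1.11 - 1/22.61| => P_syn = 1.1673

1.1673 years


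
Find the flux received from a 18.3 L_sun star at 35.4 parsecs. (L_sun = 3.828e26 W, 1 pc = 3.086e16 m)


F = L / (4*pi*d^2) = 7.005e+27 / (4*pi*(1.092e+18)^2) = 4.671e-10

4.671e-10 W/m^2


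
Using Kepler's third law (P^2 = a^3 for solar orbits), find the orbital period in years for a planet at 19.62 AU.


P = a^(3/2) = 19.62^1.5 = 86.9057

86.9057 years


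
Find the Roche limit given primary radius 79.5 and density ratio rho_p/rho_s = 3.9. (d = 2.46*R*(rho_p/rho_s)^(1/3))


d_Roche = 2.46 * 79.5 * 3.9^(1/3) = 307.8391

307.8391


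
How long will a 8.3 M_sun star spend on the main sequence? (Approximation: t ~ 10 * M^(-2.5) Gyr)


t = 10 * M^(-2.5) = 10 * 8.3^(-2.5) = 0.0504

0.0504 Gyr


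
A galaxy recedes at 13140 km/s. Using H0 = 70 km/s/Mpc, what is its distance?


d = v / H0 = 13140 / 70 = 187.7143

187.7143 Mpc


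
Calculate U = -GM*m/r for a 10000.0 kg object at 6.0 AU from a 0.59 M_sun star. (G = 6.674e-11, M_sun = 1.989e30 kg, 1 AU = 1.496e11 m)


M = 0.59 * 1.989e30 kg = 1.17351e+30 kg; r = 6.0 AU * 1.496e11 m/AU = 8.976e+11 m. U = -GM*m/r = -(6.674e-11 * 1.17351e+30 * 10000.0) / 8.976e+11 = -8.725e+11

-8.725e+11 J


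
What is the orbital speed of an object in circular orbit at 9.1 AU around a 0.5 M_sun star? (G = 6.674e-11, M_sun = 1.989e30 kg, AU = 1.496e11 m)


v = sqrt(GM/r) = sqrt(6.674e-11 * 9.945e+29 / 1.361e+12) = 6982.4688

6982.4688 m/s
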